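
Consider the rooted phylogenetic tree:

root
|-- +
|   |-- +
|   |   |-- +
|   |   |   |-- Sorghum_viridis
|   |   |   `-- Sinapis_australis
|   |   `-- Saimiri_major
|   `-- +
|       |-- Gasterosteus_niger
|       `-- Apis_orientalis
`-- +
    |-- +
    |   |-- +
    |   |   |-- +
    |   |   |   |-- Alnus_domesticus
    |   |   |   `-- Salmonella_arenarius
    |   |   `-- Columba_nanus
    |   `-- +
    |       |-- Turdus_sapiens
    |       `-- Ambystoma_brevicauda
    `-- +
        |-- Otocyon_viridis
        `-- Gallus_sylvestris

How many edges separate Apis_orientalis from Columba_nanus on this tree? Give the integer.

7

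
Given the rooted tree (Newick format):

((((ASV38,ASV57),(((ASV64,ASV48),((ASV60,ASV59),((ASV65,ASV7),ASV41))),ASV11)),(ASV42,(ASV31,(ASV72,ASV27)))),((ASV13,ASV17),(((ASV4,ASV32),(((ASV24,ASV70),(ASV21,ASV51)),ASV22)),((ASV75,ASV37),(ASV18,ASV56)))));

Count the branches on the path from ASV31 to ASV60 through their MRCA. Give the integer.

The MRCA of ASV31 and ASV60 is the node subtending (((ASV38,ASV57),(((ASV64,ASV48),((ASV60,ASV59),((ASV65,ASV7),ASV41))),ASV11)),(ASV42,(ASV31,(ASV72,ASV27)))).
From ASV31 up to that node: 3 branches. From ASV60 up to the same node: 6 branches. Total: 3 + 6 = 9.

9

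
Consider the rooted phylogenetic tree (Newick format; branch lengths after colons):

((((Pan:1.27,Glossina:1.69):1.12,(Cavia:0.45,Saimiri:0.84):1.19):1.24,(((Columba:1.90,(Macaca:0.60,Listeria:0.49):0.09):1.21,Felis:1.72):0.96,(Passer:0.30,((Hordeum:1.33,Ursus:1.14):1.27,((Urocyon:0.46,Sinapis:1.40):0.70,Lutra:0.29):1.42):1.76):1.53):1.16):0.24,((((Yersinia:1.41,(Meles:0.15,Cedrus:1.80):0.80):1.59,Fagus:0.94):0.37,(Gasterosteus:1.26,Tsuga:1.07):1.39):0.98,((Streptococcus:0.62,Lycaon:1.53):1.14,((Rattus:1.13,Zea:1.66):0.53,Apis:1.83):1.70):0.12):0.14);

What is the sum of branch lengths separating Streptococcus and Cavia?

The path runs Streptococcus → … → MRCA → … → Cavia; the MRCA is the root of the tree.
Branch lengths along that path: 0.62 + 1.14 + 0.12 + 0.14 + 0.24 + 1.24 + 1.19 + 0.45 = 5.14.

5.14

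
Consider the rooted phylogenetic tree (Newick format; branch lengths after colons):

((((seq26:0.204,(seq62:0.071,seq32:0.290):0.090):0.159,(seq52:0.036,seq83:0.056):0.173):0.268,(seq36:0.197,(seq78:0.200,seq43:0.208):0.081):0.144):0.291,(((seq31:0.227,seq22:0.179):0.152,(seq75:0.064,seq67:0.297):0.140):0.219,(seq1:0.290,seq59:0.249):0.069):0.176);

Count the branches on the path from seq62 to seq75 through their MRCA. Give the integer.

The MRCA of seq62 and seq75 is the root of the tree.
From seq62 up to that node: 5 branches. From seq75 up to the same node: 4 branches. Total: 5 + 4 = 9.

9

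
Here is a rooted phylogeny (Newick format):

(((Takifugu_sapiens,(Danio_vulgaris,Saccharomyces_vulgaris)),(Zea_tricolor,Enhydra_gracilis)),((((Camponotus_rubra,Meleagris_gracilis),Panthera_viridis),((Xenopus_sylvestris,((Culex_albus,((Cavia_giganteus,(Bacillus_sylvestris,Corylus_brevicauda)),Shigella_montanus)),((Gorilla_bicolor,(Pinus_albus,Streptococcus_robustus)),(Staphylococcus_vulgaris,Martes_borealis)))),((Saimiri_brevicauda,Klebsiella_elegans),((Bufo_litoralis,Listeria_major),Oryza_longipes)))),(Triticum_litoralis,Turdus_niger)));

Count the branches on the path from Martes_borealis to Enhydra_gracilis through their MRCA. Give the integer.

11

The MRCA of Martes_borealis and Enhydra_gracilis is the root of the tree.
From Martes_borealis up to that node: 8 branches. From Enhydra_gracilis up to the same node: 3 branches. Total: 8 + 3 = 11.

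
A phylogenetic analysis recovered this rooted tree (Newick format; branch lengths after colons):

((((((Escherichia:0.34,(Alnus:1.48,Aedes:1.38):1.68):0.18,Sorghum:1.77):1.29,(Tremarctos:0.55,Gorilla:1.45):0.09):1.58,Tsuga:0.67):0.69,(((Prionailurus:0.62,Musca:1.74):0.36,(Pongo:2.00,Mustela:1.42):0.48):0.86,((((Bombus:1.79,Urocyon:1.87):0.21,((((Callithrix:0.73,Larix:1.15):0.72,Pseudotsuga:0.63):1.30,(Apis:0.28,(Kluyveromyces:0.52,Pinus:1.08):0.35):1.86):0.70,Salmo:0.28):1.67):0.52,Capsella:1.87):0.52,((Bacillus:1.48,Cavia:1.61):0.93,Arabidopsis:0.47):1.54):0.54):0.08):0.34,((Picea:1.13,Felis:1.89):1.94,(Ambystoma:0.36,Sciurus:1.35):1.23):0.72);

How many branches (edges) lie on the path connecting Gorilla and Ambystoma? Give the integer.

8

The MRCA of Gorilla and Ambystoma is the root of the tree.
From Gorilla up to that node: 5 branches. From Ambystoma up to the same node: 3 branches. Total: 5 + 3 = 8.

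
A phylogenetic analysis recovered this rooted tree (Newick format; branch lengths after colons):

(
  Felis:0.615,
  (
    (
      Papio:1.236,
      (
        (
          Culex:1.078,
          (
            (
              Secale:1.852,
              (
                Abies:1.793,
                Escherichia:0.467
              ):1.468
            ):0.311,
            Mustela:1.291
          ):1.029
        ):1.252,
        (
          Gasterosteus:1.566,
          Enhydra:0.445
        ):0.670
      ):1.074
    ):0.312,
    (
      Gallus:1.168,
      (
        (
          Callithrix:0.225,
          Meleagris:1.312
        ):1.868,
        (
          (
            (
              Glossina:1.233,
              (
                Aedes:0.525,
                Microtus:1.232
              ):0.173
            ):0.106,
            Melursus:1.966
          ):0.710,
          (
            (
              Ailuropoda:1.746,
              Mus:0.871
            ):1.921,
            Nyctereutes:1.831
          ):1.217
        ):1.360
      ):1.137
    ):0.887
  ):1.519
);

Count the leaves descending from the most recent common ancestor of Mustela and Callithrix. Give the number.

18

The MRCA of Mustela and Callithrix is the node subtending ((Papio,((Culex,((Secale,(Abies,Escherichia)),Mustela)),(Gasterosteus,Enhydra))),(Gallus,((Callithrix,Meleagris),(((Glossina,(Aedes,Microtus)),Melursus),((Ailuropoda,Mus),Nyctereutes))))).
That clade contains 18 terminal taxa: Abies, Aedes, Ailuropoda, Callithrix, Culex, Enhydra, Escherichia, Gallus, Gasterosteus, Glossina, Meleagris, Melursus, Microtus, Mus, Mustela, Nyctereutes, Papio, Secale.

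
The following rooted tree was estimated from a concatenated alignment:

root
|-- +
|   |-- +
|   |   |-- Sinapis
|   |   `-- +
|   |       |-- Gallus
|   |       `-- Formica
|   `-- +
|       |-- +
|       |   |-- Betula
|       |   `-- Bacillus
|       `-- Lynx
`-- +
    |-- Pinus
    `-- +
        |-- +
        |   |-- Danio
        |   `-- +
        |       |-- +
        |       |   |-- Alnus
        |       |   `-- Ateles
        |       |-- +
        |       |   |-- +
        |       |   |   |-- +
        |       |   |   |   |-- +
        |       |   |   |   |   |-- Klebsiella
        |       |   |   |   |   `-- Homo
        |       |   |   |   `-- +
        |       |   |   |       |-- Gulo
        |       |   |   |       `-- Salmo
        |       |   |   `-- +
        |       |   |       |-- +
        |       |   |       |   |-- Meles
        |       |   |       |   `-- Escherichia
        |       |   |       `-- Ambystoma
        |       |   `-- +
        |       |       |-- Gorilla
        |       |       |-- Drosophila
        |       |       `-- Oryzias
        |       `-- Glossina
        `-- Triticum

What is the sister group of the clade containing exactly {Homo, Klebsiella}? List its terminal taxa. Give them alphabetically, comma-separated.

The clade containing exactly {Homo, Klebsiella} attaches to the tree at the node subtending ((Klebsiella,Homo),(Gulo,Salmo)).
The other lineage descending from that same node — the sister group — is (Gulo,Salmo); its 2 tips in alphabetical order are the answer.

Gulo, Salmo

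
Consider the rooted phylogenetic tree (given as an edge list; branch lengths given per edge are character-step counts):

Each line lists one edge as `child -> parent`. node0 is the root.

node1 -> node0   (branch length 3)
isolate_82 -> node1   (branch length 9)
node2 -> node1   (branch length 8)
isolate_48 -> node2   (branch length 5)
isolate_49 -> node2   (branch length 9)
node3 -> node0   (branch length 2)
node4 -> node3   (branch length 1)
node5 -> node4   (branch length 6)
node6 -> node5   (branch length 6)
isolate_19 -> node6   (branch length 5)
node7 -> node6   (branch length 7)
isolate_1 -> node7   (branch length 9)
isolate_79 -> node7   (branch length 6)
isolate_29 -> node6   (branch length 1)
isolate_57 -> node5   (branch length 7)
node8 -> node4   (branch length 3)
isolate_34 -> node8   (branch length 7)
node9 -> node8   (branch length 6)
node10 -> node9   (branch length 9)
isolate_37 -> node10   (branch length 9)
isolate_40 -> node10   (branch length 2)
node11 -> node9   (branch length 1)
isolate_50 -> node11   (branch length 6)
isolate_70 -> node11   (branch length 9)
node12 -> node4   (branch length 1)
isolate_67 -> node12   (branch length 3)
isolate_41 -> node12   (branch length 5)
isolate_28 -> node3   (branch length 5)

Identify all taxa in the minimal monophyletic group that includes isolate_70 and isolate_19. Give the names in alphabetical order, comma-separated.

isolate_1, isolate_19, isolate_29, isolate_34, isolate_37, isolate_40, isolate_41, isolate_50, isolate_57, isolate_67, isolate_70, isolate_79

Tracing isolate_70: it sits inside (isolate_50,isolate_70).
Tracing isolate_19: it sits inside (isolate_19,(isolate_1,isolate_79),isolate_29).
The smallest clade enclosing both is (((isolate_19,(isolate_1,isolate_79),isolate_29),isolate_57),(isolate_34,((isolate_37,isolate_40),(isolate_50,isolate_70))),(isolate_67,isolate_41)); the answer is its 12 terminal taxa in alphabetical order.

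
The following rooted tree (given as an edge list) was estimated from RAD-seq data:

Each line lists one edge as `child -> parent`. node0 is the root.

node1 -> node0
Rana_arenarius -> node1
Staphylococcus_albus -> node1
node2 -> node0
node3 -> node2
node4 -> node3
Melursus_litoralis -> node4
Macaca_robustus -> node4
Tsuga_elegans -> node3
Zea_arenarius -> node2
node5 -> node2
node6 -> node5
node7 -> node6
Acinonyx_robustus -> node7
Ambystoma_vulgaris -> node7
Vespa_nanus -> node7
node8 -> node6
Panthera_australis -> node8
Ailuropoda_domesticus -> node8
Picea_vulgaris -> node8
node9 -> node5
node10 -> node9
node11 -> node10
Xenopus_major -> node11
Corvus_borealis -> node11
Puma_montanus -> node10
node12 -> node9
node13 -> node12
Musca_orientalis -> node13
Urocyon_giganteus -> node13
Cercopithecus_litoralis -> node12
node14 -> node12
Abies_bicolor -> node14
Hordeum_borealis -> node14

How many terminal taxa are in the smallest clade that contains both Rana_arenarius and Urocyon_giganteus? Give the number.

20

The MRCA of Rana_arenarius and Urocyon_giganteus is the root, so the clade is the entire tree.
That clade contains 20 terminal taxa: Abies_bicolor, Acinonyx_robustus, Ailuropoda_domesticus, Ambystoma_vulgaris, Cercopithecus_litoralis, Corvus_borealis, Hordeum_borealis, Macaca_robustus, Melursus_litoralis, Musca_orientalis, Panthera_australis, Picea_vulgaris, Puma_montanus, Rana_arenarius, Staphylococcus_albus, Tsuga_elegans, Urocyon_giganteus, Vespa_nanus, Xenopus_major, Zea_arenarius.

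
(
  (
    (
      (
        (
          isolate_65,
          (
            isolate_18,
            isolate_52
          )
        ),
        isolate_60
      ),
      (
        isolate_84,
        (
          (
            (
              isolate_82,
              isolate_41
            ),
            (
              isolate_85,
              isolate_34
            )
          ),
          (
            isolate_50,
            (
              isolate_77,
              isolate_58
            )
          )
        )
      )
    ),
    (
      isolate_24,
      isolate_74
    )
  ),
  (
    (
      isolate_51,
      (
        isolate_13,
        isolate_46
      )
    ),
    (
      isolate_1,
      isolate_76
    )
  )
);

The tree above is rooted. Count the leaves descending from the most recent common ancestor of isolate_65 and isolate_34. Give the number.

The MRCA of isolate_65 and isolate_34 is the node subtending (((isolate_65,(isolate_18,isolate_52)),isolate_60),(isolate_84,(((isolate_82,isolate_41),(isolate_85,isolate_34)),(isolate_50,(isolate_77,isolate_58))))).
That clade contains 12 terminal taxa: isolate_18, isolate_34, isolate_41, isolate_50, isolate_52, isolate_58, isolate_60, isolate_65, isolate_77, isolate_82, isolate_84, isolate_85.

12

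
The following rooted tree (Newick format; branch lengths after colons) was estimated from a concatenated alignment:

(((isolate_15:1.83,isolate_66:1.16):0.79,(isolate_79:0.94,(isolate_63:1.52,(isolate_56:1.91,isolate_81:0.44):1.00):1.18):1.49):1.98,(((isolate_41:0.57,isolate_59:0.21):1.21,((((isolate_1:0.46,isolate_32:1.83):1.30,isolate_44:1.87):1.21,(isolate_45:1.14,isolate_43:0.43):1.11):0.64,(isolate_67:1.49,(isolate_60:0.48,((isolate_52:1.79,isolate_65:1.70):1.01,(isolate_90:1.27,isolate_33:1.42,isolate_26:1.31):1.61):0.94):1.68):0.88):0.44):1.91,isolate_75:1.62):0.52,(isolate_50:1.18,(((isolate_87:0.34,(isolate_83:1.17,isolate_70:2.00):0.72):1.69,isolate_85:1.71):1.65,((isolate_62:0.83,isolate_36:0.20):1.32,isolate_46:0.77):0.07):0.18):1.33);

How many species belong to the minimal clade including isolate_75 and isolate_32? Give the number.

15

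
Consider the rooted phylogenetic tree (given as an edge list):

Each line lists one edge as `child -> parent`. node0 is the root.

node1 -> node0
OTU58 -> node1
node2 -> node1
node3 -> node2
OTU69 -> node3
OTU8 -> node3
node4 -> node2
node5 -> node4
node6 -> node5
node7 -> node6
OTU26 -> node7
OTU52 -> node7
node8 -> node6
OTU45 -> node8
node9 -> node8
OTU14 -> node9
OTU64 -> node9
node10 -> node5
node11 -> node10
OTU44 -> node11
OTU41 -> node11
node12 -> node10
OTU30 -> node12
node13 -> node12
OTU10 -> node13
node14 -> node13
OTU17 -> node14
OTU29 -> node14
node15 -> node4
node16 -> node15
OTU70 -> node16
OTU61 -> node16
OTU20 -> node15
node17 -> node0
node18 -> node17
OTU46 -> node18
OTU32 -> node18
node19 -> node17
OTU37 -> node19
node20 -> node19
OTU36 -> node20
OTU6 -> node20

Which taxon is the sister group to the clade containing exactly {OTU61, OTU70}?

OTU20

The clade containing exactly {OTU61, OTU70} attaches to the tree at the node subtending ((OTU70,OTU61),OTU20).
The other lineage descending from that same node — the sister group — is the single tip OTU20.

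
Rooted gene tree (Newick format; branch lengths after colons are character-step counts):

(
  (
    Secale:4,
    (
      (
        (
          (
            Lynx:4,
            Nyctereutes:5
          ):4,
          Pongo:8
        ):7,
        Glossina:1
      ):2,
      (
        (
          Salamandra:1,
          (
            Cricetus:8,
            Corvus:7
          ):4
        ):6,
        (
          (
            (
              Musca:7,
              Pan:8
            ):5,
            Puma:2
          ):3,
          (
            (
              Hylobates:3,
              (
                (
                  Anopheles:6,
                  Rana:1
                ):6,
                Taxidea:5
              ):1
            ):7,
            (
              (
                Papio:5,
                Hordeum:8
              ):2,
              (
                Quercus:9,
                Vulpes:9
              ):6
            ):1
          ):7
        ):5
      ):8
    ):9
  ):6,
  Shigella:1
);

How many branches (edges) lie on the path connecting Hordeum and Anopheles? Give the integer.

7

The MRCA of Hordeum and Anopheles is the node subtending ((Hylobates,((Anopheles,Rana),Taxidea)),((Papio,Hordeum),(Quercus,Vulpes))).
From Hordeum up to that node: 3 branches. From Anopheles up to the same node: 4 branches. Total: 3 + 4 = 7.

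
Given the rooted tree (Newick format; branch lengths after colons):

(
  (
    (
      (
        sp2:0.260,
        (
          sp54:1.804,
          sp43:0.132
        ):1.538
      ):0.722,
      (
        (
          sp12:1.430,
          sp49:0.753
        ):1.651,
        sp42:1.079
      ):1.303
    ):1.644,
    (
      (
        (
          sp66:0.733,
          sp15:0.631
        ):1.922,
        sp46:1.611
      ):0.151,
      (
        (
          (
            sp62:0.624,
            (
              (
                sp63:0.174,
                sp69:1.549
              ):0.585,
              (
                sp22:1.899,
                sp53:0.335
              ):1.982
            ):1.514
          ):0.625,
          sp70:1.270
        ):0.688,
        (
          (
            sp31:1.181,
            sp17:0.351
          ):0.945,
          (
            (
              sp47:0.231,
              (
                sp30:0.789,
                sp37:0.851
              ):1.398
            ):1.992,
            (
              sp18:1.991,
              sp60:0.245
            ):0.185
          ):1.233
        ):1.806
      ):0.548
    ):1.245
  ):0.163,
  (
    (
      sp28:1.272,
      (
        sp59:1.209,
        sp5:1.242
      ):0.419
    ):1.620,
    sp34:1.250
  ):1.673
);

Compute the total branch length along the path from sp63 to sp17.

The path runs sp63 → … → MRCA → … → sp17; the MRCA is the node subtending (((sp62,((sp63,sp69),(sp22,sp53))),sp70),((sp31,sp17),((sp47,(sp30,sp37)),(sp18,sp60)))).
Branch lengths along that path: 0.174 + 0.585 + 1.514 + 0.625 + 0.688 + 1.806 + 0.945 + 0.351 = 6.688.

6.688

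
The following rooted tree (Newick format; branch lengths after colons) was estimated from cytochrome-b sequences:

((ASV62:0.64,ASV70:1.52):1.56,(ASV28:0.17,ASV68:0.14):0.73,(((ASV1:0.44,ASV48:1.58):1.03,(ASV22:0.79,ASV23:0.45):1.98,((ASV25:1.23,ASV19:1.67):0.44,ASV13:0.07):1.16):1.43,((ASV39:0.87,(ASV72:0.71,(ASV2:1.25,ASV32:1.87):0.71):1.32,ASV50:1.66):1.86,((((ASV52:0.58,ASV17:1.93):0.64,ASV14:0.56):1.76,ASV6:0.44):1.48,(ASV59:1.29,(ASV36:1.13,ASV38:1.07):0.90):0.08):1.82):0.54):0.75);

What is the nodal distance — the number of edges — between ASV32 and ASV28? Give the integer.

The MRCA of ASV32 and ASV28 is the root of the tree.
From ASV32 up to that node: 6 branches. From ASV28 up to the same node: 2 branches. Total: 6 + 2 = 8.

8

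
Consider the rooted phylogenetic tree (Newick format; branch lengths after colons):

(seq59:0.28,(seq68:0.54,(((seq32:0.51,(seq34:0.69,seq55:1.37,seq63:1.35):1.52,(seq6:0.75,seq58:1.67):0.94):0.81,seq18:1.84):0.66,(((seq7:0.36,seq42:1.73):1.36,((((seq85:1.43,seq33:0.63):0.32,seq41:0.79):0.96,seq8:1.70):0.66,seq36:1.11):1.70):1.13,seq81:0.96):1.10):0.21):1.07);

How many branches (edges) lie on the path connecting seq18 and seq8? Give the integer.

The MRCA of seq18 and seq8 is the node subtending (((seq32,(seq34,seq55,seq63),(seq6,seq58)),seq18),(((seq7,seq42),((((seq85,seq33),seq41),seq8),seq36)),seq81)).
From seq18 up to that node: 2 branches. From seq8 up to the same node: 5 branches. Total: 2 + 5 = 7.

7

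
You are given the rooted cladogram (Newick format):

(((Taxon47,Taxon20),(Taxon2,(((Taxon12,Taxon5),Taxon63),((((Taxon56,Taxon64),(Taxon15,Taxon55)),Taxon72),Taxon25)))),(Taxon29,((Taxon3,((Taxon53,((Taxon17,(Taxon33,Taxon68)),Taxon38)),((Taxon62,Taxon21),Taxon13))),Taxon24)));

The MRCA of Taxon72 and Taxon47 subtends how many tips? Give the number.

12

The MRCA of Taxon72 and Taxon47 is the node subtending ((Taxon47,Taxon20),(Taxon2,(((Taxon12,Taxon5),Taxon63),((((Taxon56,Taxon64),(Taxon15,Taxon55)),Taxon72),Taxon25)))).
That clade contains 12 terminal taxa: Taxon12, Taxon15, Taxon2, Taxon20, Taxon25, Taxon47, Taxon5, Taxon55, Taxon56, Taxon63, Taxon64, Taxon72.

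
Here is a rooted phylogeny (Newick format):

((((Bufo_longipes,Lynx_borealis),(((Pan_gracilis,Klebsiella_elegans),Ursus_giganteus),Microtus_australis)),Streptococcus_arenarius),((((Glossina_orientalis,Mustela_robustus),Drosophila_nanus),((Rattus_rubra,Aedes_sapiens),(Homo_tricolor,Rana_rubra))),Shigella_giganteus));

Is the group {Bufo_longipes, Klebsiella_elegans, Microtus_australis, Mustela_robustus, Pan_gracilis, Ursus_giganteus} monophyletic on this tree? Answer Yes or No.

The MRCA of the listed taxa is the root, so the smallest clade containing them is the whole tree.
That clade also contains Aedes_sapiens, Drosophila_nanus, Glossina_orientalis, Homo_tricolor, Lynx_borealis, Rana_rubra, Rattus_rubra, Shigella_giganteus, Streptococcus_arenarius, which are not in the proposed group, so the group is not monophyletic.

No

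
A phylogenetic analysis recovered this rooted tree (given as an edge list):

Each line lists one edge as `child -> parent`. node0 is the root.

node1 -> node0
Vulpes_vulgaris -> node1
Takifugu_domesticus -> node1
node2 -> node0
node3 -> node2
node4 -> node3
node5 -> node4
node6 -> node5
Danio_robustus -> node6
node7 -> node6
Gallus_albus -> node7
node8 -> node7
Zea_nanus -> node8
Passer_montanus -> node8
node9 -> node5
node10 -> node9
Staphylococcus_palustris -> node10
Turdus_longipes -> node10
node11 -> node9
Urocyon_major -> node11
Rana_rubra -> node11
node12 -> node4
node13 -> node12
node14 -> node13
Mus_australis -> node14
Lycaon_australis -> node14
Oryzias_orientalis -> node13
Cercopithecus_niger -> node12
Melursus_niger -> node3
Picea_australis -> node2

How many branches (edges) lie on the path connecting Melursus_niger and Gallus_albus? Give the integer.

The MRCA of Melursus_niger and Gallus_albus is the node subtending ((((Danio_robustus,(Gallus_albus,(Zea_nanus,Passer_montanus))),((Staphylococcus_palustris,Turdus_longipes),(Urocyon_major,Rana_rubra))),(((Mus_australis,Lycaon_australis),Oryzias_orientalis),Cercopithecus_niger)),Melursus_niger).
From Melursus_niger up to that node: 1 branch. From Gallus_albus up to the same node: 5 branches. Total: 1 + 5 = 6.

6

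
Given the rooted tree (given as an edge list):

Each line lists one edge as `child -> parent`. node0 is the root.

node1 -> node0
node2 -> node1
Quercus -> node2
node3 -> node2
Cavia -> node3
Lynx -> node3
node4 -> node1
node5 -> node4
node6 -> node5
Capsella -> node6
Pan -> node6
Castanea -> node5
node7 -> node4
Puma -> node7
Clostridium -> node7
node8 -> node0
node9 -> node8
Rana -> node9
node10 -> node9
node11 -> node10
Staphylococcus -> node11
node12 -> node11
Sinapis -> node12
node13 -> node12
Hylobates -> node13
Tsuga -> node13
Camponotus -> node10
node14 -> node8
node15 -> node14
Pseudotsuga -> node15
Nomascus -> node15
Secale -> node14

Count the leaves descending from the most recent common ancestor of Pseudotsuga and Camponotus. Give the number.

9

The MRCA of Pseudotsuga and Camponotus is the node subtending ((Rana,((Staphylococcus,(Sinapis,(Hylobates,Tsuga))),Camponotus)),((Pseudotsuga,Nomascus),Secale)).
That clade contains 9 terminal taxa: Camponotus, Hylobates, Nomascus, Pseudotsuga, Rana, Secale, Sinapis, Staphylococcus, Tsuga.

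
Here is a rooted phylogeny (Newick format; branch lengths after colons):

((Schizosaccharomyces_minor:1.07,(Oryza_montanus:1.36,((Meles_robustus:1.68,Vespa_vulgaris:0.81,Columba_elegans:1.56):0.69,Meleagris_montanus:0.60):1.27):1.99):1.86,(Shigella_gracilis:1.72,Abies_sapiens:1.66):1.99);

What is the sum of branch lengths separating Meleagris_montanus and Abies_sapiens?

9.37

The path runs Meleagris_montanus → … → MRCA → … → Abies_sapiens; the MRCA is the root of the tree.
Branch lengths along that path: 0.60 + 1.27 + 1.99 + 1.86 + 1.99 + 1.66 = 9.37.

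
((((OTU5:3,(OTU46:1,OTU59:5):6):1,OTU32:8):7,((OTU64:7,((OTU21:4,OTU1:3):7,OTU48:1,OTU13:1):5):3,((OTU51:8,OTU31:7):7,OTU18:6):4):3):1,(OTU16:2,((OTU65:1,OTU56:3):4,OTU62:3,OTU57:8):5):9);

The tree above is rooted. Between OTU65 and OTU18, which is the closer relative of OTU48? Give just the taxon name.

The MRCA of OTU48 and OTU18 subtends ((OTU64,((OTU21,OTU1),OTU48,OTU13)),((OTU51,OTU31),OTU18)) (8 taxa).
The MRCA of OTU48 and OTU65 is the root, subtending the entire tree (17 taxa).
The first is nested inside the second, so OTU48 shares a more recent common ancestor with OTU18.

OTU18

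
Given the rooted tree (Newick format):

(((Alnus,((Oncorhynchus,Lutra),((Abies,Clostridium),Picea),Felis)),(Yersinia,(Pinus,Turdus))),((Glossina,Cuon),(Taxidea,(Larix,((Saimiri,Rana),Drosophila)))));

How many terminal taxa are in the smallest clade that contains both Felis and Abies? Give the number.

6

The MRCA of Felis and Abies is the node subtending ((Oncorhynchus,Lutra),((Abies,Clostridium),Picea),Felis).
That clade contains 6 terminal taxa: Abies, Clostridium, Felis, Lutra, Oncorhynchus, Picea.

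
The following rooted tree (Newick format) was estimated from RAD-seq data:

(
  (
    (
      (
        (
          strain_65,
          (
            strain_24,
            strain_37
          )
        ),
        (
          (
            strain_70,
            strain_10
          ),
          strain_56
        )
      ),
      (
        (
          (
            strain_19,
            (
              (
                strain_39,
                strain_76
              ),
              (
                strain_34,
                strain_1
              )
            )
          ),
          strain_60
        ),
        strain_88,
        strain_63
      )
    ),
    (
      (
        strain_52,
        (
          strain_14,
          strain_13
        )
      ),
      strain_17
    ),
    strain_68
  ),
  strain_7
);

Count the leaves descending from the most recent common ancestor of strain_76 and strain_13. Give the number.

19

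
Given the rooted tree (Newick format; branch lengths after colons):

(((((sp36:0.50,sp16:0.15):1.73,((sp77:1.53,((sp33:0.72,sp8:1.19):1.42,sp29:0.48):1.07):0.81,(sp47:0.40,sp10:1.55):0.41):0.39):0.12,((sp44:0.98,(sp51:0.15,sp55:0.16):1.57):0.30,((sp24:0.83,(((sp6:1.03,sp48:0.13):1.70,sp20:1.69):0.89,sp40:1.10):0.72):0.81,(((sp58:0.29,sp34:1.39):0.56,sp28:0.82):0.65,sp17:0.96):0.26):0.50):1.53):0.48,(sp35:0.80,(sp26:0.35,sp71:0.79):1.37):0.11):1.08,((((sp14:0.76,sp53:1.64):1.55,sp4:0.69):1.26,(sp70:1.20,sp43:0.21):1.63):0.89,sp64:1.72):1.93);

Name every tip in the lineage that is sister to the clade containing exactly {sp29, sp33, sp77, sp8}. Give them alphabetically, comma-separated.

The clade containing exactly {sp29, sp33, sp77, sp8} attaches to the tree at the node subtending ((sp77,((sp33,sp8),sp29)),(sp47,sp10)).
The other lineage descending from that same node — the sister group — is (sp47,sp10); its 2 tips in alphabetical order are the answer.

sp10, sp47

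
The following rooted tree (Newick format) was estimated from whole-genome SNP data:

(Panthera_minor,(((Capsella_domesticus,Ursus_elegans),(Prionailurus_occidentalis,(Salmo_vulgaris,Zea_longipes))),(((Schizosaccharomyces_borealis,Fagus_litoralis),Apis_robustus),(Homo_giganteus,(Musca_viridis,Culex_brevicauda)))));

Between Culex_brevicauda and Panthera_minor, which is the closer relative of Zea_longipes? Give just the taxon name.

Culex_brevicauda

The MRCA of Zea_longipes and Culex_brevicauda subtends (((Capsella_domesticus,Ursus_elegans),(Prionailurus_occidentalis,(Salmo_vulgaris,Zea_longipes))),(((Schizosaccharomyces_borealis,Fagus_litoralis),Apis_robustus),(Homo_giganteus,(Musca_viridis,Culex_brevicauda)))) (11 taxa).
The MRCA of Zea_longipes and Panthera_minor is the root, subtending the entire tree (12 taxa).
The first is nested inside the second, so Zea_longipes shares a more recent common ancestor with Culex_brevicauda.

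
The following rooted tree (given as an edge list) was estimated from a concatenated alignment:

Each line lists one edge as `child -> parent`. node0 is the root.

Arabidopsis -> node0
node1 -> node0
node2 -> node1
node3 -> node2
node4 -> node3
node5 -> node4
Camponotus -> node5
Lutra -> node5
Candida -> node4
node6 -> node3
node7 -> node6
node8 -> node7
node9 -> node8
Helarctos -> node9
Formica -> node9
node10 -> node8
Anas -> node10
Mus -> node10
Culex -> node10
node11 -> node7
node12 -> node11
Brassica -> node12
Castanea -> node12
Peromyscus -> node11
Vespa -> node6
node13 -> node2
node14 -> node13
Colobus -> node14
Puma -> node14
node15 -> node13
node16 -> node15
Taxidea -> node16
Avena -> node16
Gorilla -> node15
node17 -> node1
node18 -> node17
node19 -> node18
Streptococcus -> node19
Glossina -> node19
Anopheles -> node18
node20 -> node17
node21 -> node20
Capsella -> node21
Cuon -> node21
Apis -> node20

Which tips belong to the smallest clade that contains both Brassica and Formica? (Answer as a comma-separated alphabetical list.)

Anas, Brassica, Castanea, Culex, Formica, Helarctos, Mus, Peromyscus

Tracing Brassica: it sits inside (Brassica,Castanea).
Tracing Formica: it sits inside (Helarctos,Formica).
The smallest clade enclosing both is (((Helarctos,Formica),(Anas,Mus,Culex)),((Brassica,Castanea),Peromyscus)); the answer is its 8 terminal taxa in alphabetical order.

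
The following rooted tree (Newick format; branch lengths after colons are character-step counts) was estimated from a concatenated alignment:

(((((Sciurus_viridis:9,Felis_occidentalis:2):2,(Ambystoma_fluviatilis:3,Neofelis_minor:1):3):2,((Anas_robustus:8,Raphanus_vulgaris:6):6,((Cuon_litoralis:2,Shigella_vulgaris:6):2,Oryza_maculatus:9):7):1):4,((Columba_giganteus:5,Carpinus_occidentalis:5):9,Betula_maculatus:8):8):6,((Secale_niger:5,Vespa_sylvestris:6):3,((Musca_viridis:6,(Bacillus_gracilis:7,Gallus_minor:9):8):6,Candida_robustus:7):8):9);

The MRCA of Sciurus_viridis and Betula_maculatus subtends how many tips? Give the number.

12

The MRCA of Sciurus_viridis and Betula_maculatus is the node subtending ((((Sciurus_viridis,Felis_occidentalis),(Ambystoma_fluviatilis,Neofelis_minor)),((Anas_robustus,Raphanus_vulgaris),((Cuon_litoralis,Shigella_vulgaris),Oryza_maculatus))),((Columba_giganteus,Carpinus_occidentalis),Betula_maculatus)).
That clade contains 12 terminal taxa: Ambystoma_fluviatilis, Anas_robustus, Betula_maculatus, Carpinus_occidentalis, Columba_giganteus, Cuon_litoralis, Felis_occidentalis, Neofelis_minor, Oryza_maculatus, Raphanus_vulgaris, Sciurus_viridis, Shigella_vulgaris.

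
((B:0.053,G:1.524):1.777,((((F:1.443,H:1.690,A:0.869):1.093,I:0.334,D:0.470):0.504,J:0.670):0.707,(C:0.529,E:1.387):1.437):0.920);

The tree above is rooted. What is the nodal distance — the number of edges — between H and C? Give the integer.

6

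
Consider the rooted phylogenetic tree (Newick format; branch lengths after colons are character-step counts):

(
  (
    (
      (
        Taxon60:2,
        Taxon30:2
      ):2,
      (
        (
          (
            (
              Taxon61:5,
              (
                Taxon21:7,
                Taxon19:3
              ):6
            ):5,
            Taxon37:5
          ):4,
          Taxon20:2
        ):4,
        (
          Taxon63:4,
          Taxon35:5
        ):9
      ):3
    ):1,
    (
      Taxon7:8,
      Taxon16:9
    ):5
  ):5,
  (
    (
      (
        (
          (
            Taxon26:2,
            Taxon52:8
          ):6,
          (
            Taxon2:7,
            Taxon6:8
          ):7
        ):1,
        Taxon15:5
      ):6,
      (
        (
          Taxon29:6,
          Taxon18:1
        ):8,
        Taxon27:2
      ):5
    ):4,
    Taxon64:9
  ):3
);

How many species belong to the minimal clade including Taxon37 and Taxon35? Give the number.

7

The MRCA of Taxon37 and Taxon35 is the node subtending ((((Taxon61,(Taxon21,Taxon19)),Taxon37),Taxon20),(Taxon63,Taxon35)).
That clade contains 7 terminal taxa: Taxon19, Taxon20, Taxon21, Taxon35, Taxon37, Taxon61, Taxon63.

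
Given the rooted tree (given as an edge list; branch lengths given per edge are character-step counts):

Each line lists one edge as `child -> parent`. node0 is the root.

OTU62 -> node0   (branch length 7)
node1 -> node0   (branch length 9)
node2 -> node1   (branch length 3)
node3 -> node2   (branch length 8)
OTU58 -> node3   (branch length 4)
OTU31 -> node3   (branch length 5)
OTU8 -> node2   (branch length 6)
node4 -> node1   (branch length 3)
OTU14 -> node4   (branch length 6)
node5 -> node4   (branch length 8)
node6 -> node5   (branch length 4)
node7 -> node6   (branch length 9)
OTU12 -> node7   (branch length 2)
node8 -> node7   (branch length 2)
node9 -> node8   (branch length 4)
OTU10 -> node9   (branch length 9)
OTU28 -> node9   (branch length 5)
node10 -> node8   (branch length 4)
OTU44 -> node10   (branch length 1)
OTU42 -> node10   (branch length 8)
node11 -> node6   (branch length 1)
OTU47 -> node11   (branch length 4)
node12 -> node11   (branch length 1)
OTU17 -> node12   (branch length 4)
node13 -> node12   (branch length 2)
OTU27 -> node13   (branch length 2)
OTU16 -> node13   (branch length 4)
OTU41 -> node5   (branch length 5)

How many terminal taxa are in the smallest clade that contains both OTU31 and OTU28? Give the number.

14

The MRCA of OTU31 and OTU28 is the node subtending (((OTU58,OTU31),OTU8),(OTU14,(((OTU12,((OTU10,OTU28),(OTU44,OTU42))),(OTU47,(OTU17,(OTU27,OTU16)))),OTU41))).
That clade contains 14 terminal taxa: OTU10, OTU12, OTU14, OTU16, OTU17, OTU27, OTU28, OTU31, OTU41, OTU42, OTU44, OTU47, OTU58, OTU8.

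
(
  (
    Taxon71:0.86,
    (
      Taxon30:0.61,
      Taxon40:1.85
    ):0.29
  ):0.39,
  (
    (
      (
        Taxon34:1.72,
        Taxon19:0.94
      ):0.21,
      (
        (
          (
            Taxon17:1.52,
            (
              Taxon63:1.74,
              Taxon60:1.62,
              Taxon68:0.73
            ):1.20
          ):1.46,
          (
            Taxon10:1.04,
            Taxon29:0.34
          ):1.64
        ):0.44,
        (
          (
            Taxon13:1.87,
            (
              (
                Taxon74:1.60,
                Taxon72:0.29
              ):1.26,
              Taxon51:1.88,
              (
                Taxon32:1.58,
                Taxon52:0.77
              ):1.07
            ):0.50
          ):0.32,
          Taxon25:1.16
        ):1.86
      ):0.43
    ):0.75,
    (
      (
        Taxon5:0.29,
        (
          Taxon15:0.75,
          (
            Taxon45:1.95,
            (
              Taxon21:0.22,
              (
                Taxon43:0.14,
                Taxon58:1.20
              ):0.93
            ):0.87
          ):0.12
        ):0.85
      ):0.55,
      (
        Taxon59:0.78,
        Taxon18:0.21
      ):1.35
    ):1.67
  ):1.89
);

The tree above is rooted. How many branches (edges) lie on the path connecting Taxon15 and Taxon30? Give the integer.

8

The MRCA of Taxon15 and Taxon30 is the root of the tree.
From Taxon15 up to that node: 5 branches. From Taxon30 up to the same node: 3 branches. Total: 5 + 3 = 8.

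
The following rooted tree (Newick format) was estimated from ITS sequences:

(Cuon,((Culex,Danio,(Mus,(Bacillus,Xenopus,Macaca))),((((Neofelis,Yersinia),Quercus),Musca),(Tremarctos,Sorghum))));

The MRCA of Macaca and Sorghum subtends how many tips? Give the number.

12

The MRCA of Macaca and Sorghum is the node subtending ((Culex,Danio,(Mus,(Bacillus,Xenopus,Macaca))),((((Neofelis,Yersinia),Quercus),Musca),(Tremarctos,Sorghum))).
That clade contains 12 terminal taxa: Bacillus, Culex, Danio, Macaca, Mus, Musca, Neofelis, Quercus, Sorghum, Tremarctos, Xenopus, Yersinia.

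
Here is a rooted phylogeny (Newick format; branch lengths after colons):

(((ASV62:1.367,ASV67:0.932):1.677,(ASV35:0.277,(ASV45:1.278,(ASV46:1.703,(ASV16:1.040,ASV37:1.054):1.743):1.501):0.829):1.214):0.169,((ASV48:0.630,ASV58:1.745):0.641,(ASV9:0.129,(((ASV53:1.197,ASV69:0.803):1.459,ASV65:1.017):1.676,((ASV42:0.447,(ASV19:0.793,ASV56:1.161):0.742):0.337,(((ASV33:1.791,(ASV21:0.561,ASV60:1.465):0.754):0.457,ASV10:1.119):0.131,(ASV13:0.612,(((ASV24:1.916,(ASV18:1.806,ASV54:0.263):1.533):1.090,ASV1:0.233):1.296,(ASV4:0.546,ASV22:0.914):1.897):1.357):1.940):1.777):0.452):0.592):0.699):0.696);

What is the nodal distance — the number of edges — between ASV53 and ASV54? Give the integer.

11

The MRCA of ASV53 and ASV54 is the node subtending (((ASV53,ASV69),ASV65),((ASV42,(ASV19,ASV56)),(((ASV33,(ASV21,ASV60)),ASV10),(ASV13,(((ASV24,(ASV18,ASV54)),ASV1),(ASV4,ASV22)))))).
From ASV53 up to that node: 3 branches. From ASV54 up to the same node: 8 branches. Total: 3 + 8 = 11.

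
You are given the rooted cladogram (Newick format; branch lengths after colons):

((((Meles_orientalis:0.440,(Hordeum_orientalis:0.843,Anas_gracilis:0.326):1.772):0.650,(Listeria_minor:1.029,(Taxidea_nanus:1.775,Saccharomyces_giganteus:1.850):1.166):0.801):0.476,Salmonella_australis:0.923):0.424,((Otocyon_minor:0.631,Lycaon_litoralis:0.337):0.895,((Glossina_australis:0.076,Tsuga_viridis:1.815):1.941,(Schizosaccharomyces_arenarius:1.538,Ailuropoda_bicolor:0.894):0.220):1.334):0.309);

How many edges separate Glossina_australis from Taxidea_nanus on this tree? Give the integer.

9

The MRCA of Glossina_australis and Taxidea_nanus is the root of the tree.
From Glossina_australis up to that node: 4 branches. From Taxidea_nanus up to the same node: 5 branches. Total: 4 + 5 = 9.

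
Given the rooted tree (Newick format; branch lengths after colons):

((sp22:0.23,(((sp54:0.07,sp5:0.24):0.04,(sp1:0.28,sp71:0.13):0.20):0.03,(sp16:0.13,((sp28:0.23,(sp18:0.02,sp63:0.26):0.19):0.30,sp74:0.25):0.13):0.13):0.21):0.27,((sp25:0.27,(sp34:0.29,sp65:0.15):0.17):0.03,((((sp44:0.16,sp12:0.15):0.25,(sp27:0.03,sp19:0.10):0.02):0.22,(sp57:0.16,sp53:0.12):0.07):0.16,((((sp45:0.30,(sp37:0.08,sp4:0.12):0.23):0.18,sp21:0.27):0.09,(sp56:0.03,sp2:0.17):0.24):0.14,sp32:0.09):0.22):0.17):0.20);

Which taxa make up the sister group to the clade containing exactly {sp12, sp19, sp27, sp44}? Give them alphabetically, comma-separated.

The clade containing exactly {sp12, sp19, sp27, sp44} attaches to the tree at the node subtending (((sp44,sp12),(sp27,sp19)),(sp57,sp53)).
The other lineage descending from that same node — the sister group — is (sp57,sp53); its 2 tips in alphabetical order are the answer.

sp53, sp57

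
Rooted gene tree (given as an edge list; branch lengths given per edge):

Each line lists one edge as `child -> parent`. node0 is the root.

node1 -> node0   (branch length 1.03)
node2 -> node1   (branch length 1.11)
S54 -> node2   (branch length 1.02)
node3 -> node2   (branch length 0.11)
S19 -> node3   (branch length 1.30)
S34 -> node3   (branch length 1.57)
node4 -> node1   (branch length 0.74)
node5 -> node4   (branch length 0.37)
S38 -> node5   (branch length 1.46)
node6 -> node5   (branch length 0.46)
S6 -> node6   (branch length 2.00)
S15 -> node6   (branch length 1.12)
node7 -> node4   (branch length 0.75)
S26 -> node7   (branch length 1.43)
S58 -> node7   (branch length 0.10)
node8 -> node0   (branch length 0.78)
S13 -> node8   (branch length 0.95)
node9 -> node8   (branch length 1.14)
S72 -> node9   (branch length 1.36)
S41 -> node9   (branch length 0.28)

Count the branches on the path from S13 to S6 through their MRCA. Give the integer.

7

The MRCA of S13 and S6 is the root of the tree.
From S13 up to that node: 2 branches. From S6 up to the same node: 5 branches. Total: 2 + 5 = 7.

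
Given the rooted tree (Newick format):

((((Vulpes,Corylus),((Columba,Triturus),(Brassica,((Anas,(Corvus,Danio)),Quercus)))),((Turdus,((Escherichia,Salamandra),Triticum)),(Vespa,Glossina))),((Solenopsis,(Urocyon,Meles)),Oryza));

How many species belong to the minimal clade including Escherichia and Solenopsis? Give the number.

The MRCA of Escherichia and Solenopsis is the root, so the clade is the entire tree.
That clade contains 19 terminal taxa: Anas, Brassica, Columba, Corvus, Corylus, Danio, Escherichia, Glossina, Meles, Oryza, Quercus, Salamandra, Solenopsis, Triticum, Triturus, Turdus, Urocyon, Vespa, Vulpes.

19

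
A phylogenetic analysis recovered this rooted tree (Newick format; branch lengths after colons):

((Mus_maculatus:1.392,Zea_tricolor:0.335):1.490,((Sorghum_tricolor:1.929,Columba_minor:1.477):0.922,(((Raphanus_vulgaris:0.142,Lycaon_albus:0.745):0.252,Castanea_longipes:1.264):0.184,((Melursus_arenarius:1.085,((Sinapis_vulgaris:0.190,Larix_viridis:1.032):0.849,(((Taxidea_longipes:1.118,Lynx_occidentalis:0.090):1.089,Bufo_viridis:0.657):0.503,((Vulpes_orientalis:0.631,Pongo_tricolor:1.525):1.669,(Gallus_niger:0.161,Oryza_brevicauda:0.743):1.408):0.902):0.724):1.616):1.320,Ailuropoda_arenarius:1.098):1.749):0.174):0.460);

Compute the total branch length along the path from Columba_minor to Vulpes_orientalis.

11.184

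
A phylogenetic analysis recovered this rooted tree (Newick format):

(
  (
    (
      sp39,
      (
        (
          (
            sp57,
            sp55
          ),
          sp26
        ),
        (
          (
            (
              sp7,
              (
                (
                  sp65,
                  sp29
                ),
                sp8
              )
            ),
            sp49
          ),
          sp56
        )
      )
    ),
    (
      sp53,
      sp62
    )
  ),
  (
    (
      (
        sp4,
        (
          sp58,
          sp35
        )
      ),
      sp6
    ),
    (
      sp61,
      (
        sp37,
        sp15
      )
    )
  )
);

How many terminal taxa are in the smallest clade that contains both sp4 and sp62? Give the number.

19

The MRCA of sp4 and sp62 is the root, so the clade is the entire tree.
That clade contains 19 terminal taxa: sp15, sp26, sp29, sp35, sp37, sp39, sp4, sp49, sp53, sp55, sp56, sp57, sp58, sp6, sp61, sp62, sp65, sp7, sp8.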